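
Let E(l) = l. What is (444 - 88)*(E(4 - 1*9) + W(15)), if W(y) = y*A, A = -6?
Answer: -33820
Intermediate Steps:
W(y) = -6*y (W(y) = y*(-6) = -6*y)
(444 - 88)*(E(4 - 1*9) + W(15)) = (444 - 88)*((4 - 1*9) - 6*15) = 356*((4 - 9) - 90) = 356*(-5 - 90) = 356*(-95) = -33820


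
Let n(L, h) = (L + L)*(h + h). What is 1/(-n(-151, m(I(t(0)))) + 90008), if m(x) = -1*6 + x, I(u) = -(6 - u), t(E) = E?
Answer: 1/82760 ≈ 1.2083e-5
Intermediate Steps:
I(u) = -6 + u
m(x) = -6 + x
n(L, h) = 4*L*h (n(L, h) = (2*L)*(2*h) = 4*L*h)
1/(-n(-151, m(I(t(0)))) + 90008) = 1/(-4*(-151)*(-6 + (-6 + 0)) + 90008) = 1/(-4*(-151)*(-6 - 6) + 90008) = 1/(-4*(-151)*(-12) + 90008) = 1/(-1*7248 + 90008) = 1/(-7248 + 90008) = 1/82760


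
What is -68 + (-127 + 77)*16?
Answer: -868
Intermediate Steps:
-68 + (-127 + 77)*16 = -68 - 50*16 = -68 - 800 = -868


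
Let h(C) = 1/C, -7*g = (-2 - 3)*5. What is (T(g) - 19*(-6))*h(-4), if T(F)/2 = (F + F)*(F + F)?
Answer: -5293/98 ≈ -54.010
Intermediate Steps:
g = 25/7 (g = -(-2 - 3)*5/7 = -(-5)*5/7 = -1/7*(-25) = 25/7 ≈ 3.5714)
T(F) = 8*F**2 (T(F) = 2*((F + F)*(F + F)) = 2*((2*F)*(2*F)) = 2*(4*F**2) = 8*F**2)
(T(g) - 19*(-6))*h(-4) = (8*(25/7)**2 - 19*(-6))/(-4) = (8*(625/49) + 114)*(-1/4) = (5000/49 + 114)*(-1/4) = (10586/49)*(-1/4) = -5293/98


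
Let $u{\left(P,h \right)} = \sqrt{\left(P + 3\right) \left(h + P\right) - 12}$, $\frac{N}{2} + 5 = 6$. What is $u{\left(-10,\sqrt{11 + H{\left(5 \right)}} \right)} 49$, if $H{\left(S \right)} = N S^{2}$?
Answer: $49 \sqrt{58 - 7 \sqrt{61}} \approx 89.393$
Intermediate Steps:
$N = 2$ ($N = -10 + 2 \cdot 6 = -10 + 12 = 2$)
$H{\left(S \right)} = 2 S^{2}$
$u{\left(P,h \right)} = \sqrt{-12 + \left(3 + P\right) \left(P + h\right)}$ ($u{\left(P,h \right)} = \sqrt{\left(3 + P\right) \left(P + h\right) - 12} = \sqrt{-12 + \left(3 + P\right) \left(P + h\right)}$)
$u{\left(-10,\sqrt{11 + H{\left(5 \right)}} \right)} 49 = \sqrt{-12 + \left(-10\right)^{2} + 3 \left(-10\right) + 3 \sqrt{11 + 2 \cdot 5^{2}} - 10 \sqrt{11 + 2 \cdot 5^{2}}} \cdot 49 = \sqrt{-12 + 100 - 30 + 3 \sqrt{11 + 2 \cdot 25} - 10 \sqrt{11 + 2 \cdot 25}} \cdot 49 = \sqrt{-12 + 100 - 30 + 3 \sqrt{11 + 50} - 10 \sqrt{11 + 50}} \cdot 49 = \sqrt{-12 + 100 - 30 + 3 \sqrt{61} - 10 \sqrt{61}} \cdot 49 = \sqrt{58 - 7 \sqrt{61}} \cdot 49 = 49 \sqrt{58 - 7 \sqrt{61}}$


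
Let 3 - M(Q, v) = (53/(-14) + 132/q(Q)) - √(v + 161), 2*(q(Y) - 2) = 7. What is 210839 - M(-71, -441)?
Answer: 2951987/14 - 2*I*√70 ≈ 2.1086e+5 - 16.733*I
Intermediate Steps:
q(Y) = 11/2 (q(Y) = 2 + (½)*7 = 2 + 7/2 = 11/2)
M(Q, v) = -241/14 + √(161 + v) (M(Q, v) = 3 - ((53/(-14) + 132/(11/2)) - √(v + 161)) = 3 - ((53*(-1/14) + 132*(2/11)) - √(161 + v)) = 3 - ((-53/14 + 24) - √(161 + v)) = 3 - (283/14 - √(161 + v)) = 3 + (-283/14 + √(161 + v)) = -241/14 + √(161 + v))
210839 - M(-71, -441) = 210839 - (-241/14 + √(161 - 441)) = 210839 - (-241/14 + √(-280)) = 210839 - (-241/14 + 2*I*√70) = 210839 + (241/14 - 2*I*√70) = 2951987/14 - 2*I*√70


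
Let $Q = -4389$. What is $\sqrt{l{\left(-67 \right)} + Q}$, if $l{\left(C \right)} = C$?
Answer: $2 i \sqrt{1114} \approx 66.753 i$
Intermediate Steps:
$\sqrt{l{\left(-67 \right)} + Q} = \sqrt{-67 - 4389} = \sqrt{-4456} = 2 i \sqrt{1114}$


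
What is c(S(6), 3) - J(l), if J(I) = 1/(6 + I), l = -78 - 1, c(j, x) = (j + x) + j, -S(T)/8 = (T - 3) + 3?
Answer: -6788/73 ≈ -92.986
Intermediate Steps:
S(T) = -8*T (S(T) = -8*((T - 3) + 3) = -8*((-3 + T) + 3) = -8*T)
c(j, x) = x + 2*j
l = -79
c(S(6), 3) - J(l) = (3 + 2*(-8*6)) - 1/(6 - 79) = (3 + 2*(-48)) - 1/(-73) = (3 - 96) - 1*(-1/73) = -93 + 1/73 = -6788/73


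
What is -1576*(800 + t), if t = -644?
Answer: -245856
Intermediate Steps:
-1576*(800 + t) = -1576*(800 - 644) = -1576*156 = -245856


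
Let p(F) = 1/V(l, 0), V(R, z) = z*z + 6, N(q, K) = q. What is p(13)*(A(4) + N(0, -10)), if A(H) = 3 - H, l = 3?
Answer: -1/6 ≈ -0.16667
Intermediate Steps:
V(R, z) = 6 + z**2 (V(R, z) = z**2 + 6 = 6 + z**2)
p(F) = 1/6 (p(F) = 1/(6 + 0**2) = 1/(6 + 0) = 1/6)
p(13)*(A(4) + N(0, -10)) = ((3 - 1*4) + 0)/6 = ((3 - 4) + 0)/6 = (-1 + 0)/6 = (1/6)*(-1) = -1/6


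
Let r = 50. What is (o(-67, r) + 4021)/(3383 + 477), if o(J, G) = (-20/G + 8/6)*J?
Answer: 59377/57900 ≈ 1.0255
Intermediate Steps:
o(J, G) = J*(4/3 - 20/G) (o(J, G) = (-20/G + 8*(⅙))*J = (-20/G + 4/3)*J = (4/3 - 20/G)*J = J*(4/3 - 20/G))
(o(-67, r) + 4021)/(3383 + 477) = ((4/3)*(-67)*(-15 + 50)/50 + 4021)/(3383 + 477) = ((4/3)*(-67)*(1/50)*35 + 4021)/3860 = (-938/15 + 4021)*(1/3860) = (59377/15)*(1/3860) = 59377/57900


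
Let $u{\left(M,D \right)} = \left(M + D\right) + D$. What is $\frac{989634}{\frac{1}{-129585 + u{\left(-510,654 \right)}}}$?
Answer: $-127451993958$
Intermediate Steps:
$u{\left(M,D \right)} = M + 2 D$ ($u{\left(M,D \right)} = \left(D + M\right) + D = M + 2 D$)
$\frac{989634}{\frac{1}{-129585 + u{\left(-510,654 \right)}}} = \frac{989634}{\frac{1}{-129585 + \left(-510 + 2 \cdot 654\right)}} = \frac{989634}{\frac{1}{-129585 + \left(-510 + 1308\right)}} = \frac{989634}{\frac{1}{-129585 + 798}} = \frac{989634}{\frac{1}{-128787}} = \frac{989634}{- \frac{1}{128787}} = 989634 \left(-128787\right) = -127451993958$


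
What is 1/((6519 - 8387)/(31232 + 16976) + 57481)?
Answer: 12052/692760545 ≈ 1.7397e-5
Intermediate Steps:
1/((6519 - 8387)/(31232 + 16976) + 57481) = 1/(-1868/48208 + 57481) = 1/(-1868*1/48208 + 57481) = 1/(-467/12052 + 57481) = 1/(692760545/12052) = 12052/692760545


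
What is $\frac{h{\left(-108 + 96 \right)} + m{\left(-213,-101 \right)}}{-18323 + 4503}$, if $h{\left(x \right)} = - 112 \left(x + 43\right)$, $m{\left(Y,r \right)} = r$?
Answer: $\frac{3573}{13820} \approx 0.25854$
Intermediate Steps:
$h{\left(x \right)} = -4816 - 112 x$ ($h{\left(x \right)} = - 112 \left(43 + x\right) = -4816 - 112 x$)
$\frac{h{\left(-108 + 96 \right)} + m{\left(-213,-101 \right)}}{-18323 + 4503} = \frac{\left(-4816 - 112 \left(-108 + 96\right)\right) - 101}{-18323 + 4503} = \frac{\left(-4816 - -1344\right) - 101}{-13820} = \left(\left(-4816 + 1344\right) - 101\right) \left(- \frac{1}{13820}\right) = \left(-3472 - 101\right) \left(- \frac{1}{13820}\right) = \left(-3573\right) \left(- \frac{1}{13820}\right) = \frac{3573}{13820}$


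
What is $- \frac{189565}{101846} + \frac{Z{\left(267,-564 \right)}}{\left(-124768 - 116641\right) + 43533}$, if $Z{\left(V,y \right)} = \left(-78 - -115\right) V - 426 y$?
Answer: $- \frac{31493213959}{10076439548} \approx -3.1254$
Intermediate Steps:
$Z{\left(V,y \right)} = - 426 y + 37 V$ ($Z{\left(V,y \right)} = \left(-78 + 115\right) V - 426 y = 37 V - 426 y = - 426 y + 37 V$)
$- \frac{189565}{101846} + \frac{Z{\left(267,-564 \right)}}{\left(-124768 - 116641\right) + 43533} = - \frac{189565}{101846} + \frac{\left(-426\right) \left(-564\right) + 37 \cdot 267}{\left(-124768 - 116641\right) + 43533} = \left(-189565\right) \frac{1}{101846} + \frac{240264 + 9879}{-241409 + 43533} = - \frac{189565}{101846} + \frac{250143}{-197876} = - \frac{189565}{101846} + 250143 \left(- \frac{1}{197876}\right) = - \frac{189565}{101846} - \frac{250143}{197876} = - \frac{31493213959}{10076439548}$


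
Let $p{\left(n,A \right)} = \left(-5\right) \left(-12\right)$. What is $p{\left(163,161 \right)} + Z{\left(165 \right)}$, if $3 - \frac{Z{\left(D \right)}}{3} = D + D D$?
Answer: $-82101$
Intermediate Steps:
$p{\left(n,A \right)} = 60$
$Z{\left(D \right)} = 9 - 3 D - 3 D^{2}$ ($Z{\left(D \right)} = 9 - 3 \left(D + D D\right) = 9 - 3 \left(D + D^{2}\right) = 9 - \left(3 D + 3 D^{2}\right) = 9 - 3 D - 3 D^{2}$)
$p{\left(163,161 \right)} + Z{\left(165 \right)} = 60 - \left(486 + 81675\right) = 60 - 82161 = -82101$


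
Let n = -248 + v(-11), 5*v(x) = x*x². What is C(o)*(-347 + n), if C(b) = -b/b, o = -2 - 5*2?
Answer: 4306/5 ≈ 861.20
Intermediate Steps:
v(x) = x³/5 (v(x) = (x*x²)/5 = x³/5)
o = -12 (o = -2 - 10 = -12)
n = -2571/5 (n = -248 + (⅕)*(-11)³ = -248 + (⅕)*(-1331) = -248 - 1331/5 = -2571/5 ≈ -514.20)
C(b) = -1 (C(b) = -1*1 = -1)
C(o)*(-347 + n) = -(-347 - 2571/5) = -1*(-4306/5) = 4306/5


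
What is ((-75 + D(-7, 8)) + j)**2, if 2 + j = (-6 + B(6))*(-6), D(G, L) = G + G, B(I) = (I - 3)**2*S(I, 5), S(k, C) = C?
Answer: 105625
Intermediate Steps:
B(I) = 5*(-3 + I)**2 (B(I) = (I - 3)**2*5 = (-3 + I)**2*5 = 5*(-3 + I)**2)
D(G, L) = 2*G
j = -236 (j = -2 + (-6 + 5*(-3 + 6)**2)*(-6) = -2 + (-6 + 5*3**2)*(-6) = -2 + (-6 + 5*9)*(-6) = -2 + (-6 + 45)*(-6) = -2 + 39*(-6) = -2 - 234 = -236)
((-75 + D(-7, 8)) + j)**2 = ((-75 + 2*(-7)) - 236)**2 = ((-75 - 14) - 236)**2 = (-89 - 236)**2 = (-325)**2 = 105625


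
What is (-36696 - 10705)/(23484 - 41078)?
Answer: 47401/17594 ≈ 2.6942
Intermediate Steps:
(-36696 - 10705)/(23484 - 41078) = -47401/(-17594) = -47401*(-1/17594) = 47401/17594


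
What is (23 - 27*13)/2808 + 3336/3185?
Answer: 80027/85995 ≈ 0.93060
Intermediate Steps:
(23 - 27*13)/2808 + 3336/3185 = (23 - 351)*(1/2808) + 3336*(1/3185) = -328*1/2808 + 3336/3185 = -41/351 + 3336/3185 = 80027/85995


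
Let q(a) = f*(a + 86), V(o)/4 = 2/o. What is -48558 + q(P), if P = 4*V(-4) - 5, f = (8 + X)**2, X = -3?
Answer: -46733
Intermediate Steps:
V(o) = 8/o (V(o) = 4*(2/o) = 8/o)
f = 25 (f = (8 - 3)**2 = 5**2 = 25)
P = -13 (P = 4*(8/(-4)) - 5 = 4*(8*(-1/4)) - 5 = 4*(-2) - 5 = -8 - 5 = -13)
q(a) = 2150 + 25*a (q(a) = 25*(a + 86) = 25*(86 + a) = 2150 + 25*a)
-48558 + q(P) = -48558 + (2150 + 25*(-13)) = -48558 + (2150 - 325) = -48558 + 1825 = -46733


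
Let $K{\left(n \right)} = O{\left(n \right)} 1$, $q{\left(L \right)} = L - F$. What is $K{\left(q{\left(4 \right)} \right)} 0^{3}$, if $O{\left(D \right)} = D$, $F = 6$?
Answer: $0$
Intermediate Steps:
$q{\left(L \right)} = -6 + L$ ($q{\left(L \right)} = L - 6 = -6 + L$)
$K{\left(n \right)} = n$ ($K{\left(n \right)} = n 1 = n$)
$K{\left(q{\left(4 \right)} \right)} 0^{3} = \left(-6 + 4\right) 0^{3} = \left(-2\right) 0 = 0$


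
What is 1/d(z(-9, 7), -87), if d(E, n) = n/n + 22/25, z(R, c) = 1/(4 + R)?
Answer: 25/47 ≈ 0.53191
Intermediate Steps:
d(E, n) = 47/25 (d(E, n) = 1 + 22*(1/25) = 1 + 22/25 = 47/25)
1/d(z(-9, 7), -87) = 1/(47/25) = 25/47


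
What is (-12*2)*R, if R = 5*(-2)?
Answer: 240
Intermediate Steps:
R = -10
(-12*2)*R = -12*2*(-10) = -24*(-10) = 240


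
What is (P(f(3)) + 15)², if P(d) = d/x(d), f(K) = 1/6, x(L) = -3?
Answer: 72361/324 ≈ 223.34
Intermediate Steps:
f(K) = ⅙
P(d) = -d/3 (P(d) = d/(-3) = d*(-⅓) = -d/3)
(P(f(3)) + 15)² = (-⅓*⅙ + 15)² = (-1/18 + 15)² = (269/18)² = 72361/324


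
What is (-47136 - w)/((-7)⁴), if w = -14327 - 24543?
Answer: -8266/2401 ≈ -3.4427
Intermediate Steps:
w = -38870
(-47136 - w)/((-7)⁴) = (-47136 - 1*(-38870))/((-7)⁴) = (-47136 + 38870)/2401 = -8266*1/2401 = -8266/2401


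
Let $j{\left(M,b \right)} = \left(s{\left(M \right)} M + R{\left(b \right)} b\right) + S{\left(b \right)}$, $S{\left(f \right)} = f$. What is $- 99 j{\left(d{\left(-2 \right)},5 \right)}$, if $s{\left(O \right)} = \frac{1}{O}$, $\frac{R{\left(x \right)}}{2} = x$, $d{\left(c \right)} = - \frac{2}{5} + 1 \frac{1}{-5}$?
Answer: $-5544$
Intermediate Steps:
$d{\left(c \right)} = - \frac{3}{5}$ ($d{\left(c \right)} = \left(-2\right) \frac{1}{5} + 1 \left(- \frac{1}{5}\right) = - \frac{2}{5} - \frac{1}{5} = - \frac{3}{5}$)
$R{\left(x \right)} = 2 x$
$j{\left(M,b \right)} = 1 + b + 2 b^{2}$ ($j{\left(M,b \right)} = \left(\frac{M}{M} + 2 b b\right) + b = \left(1 + 2 b^{2}\right) + b = 1 + b + 2 b^{2}$)
$- 99 j{\left(d{\left(-2 \right)},5 \right)} = - 99 \left(1 + 5 + 2 \cdot 5^{2}\right) = - 99 \left(1 + 5 + 2 \cdot 25\right) = - 99 \left(1 + 5 + 50\right) = \left(-99\right) 56 = -5544$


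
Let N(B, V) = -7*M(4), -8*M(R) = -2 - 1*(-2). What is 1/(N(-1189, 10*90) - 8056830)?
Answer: -1/8056830 ≈ -1.2412e-7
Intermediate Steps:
M(R) = 0 (M(R) = -(-2 - 1*(-2))/8 = -(-2 + 2)/8 = -⅛*0 = 0)
N(B, V) = 0 (N(B, V) = -7*0 = 0)
1/(N(-1189, 10*90) - 8056830) = 1/(0 - 8056830) = 1/(-8056830) = -1/8056830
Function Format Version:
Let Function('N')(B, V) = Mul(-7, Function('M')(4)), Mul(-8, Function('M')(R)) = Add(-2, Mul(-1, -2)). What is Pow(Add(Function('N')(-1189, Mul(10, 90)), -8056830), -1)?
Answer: Rational(-1, 8056830) ≈ -1.2412e-7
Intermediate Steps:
Function('M')(R) = 0 (Function('M')(R) = Mul(Rational(-1, 8), Add(-2, Mul(-1, -2))) = Mul(Rational(-1, 8), Add(-2, 2)) = Mul(Rational(-1, 8), 0) = 0)
Function('N')(B, V) = 0 (Function('N')(B, V) = Mul(-7, 0) = 0)
Pow(Add(Function('N')(-1189, Mul(10, 90)), -8056830), -1) = Pow(Add(0, -8056830), -1) = Pow(-8056830, -1) = Rational(-1, 8056830)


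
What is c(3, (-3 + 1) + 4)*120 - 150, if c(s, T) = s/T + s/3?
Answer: 150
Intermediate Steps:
c(s, T) = s/3 + s/T (c(s, T) = s/T + s*(⅓) = s/T + s/3 = s/3 + s/T)
c(3, (-3 + 1) + 4)*120 - 150 = ((⅓)*3 + 3/((-3 + 1) + 4))*120 - 150 = (1 + 3/(-2 + 4))*120 - 150 = (1 + 3/2)*120 - 150 = (5/2)*120 - 150 = 300 - 150 = 150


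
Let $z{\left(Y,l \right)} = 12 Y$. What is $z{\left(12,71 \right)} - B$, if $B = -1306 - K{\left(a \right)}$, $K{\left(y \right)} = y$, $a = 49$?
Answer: $1499$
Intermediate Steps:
$B = -1355$ ($B = -1306 - 49 = -1355$)
$z{\left(12,71 \right)} - B = 12 \cdot 12 - -1355 = 144 + 1355 = 1499$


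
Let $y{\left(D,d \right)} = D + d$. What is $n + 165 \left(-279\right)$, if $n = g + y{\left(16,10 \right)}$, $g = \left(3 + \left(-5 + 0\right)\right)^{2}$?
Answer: $-46005$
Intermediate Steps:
$g = 4$ ($g = \left(3 - 5\right)^{2} = \left(-2\right)^{2} = 4$)
$n = 30$ ($n = 4 + \left(16 + 10\right) = 4 + 26 = 30$)
$n + 165 \left(-279\right) = 30 + 165 \left(-279\right) = 30 - 46035 = -46005$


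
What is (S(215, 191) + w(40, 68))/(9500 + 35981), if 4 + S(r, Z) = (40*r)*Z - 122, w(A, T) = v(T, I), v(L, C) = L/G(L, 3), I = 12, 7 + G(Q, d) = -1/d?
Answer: 18067112/500291 ≈ 36.113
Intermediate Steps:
G(Q, d) = -7 - 1/d
v(L, C) = -3*L/22 (v(L, C) = L/(-7 - 1/3) = L/(-7 - 1*⅓) = L/(-7 - ⅓) = L/(-22/3) = L*(-3/22) = -3*L/22)
w(A, T) = -3*T/22
S(r, Z) = -126 + 40*Z*r (S(r, Z) = -4 + ((40*r)*Z - 122) = -4 + (40*Z*r - 122) = -4 + (-122 + 40*Z*r) = -126 + 40*Z*r)
(S(215, 191) + w(40, 68))/(9500 + 35981) = ((-126 + 40*191*215) - 3/22*68)/(9500 + 35981) = ((-126 + 1642600) - 102/11)/45481 = (1642474 - 102/11)*(1/45481) = (18067112/11)*(1/45481) = 18067112/500291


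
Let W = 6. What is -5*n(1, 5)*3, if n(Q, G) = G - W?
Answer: 15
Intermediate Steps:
n(Q, G) = -6 + G (n(Q, G) = G - 1*6 = G - 6 = -6 + G)
-5*n(1, 5)*3 = -5*(-6 + 5)*3 = -5*(-1)*3 = 5*3 = 15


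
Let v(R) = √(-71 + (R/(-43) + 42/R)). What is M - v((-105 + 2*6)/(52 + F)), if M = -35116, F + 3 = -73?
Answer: -35116 - I*√1712960986/5332 ≈ -35116.0 - 7.7622*I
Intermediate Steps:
F = -76 (F = -3 - 73 = -76)
v(R) = √(-71 + 42/R - R/43) (v(R) = √(-71 + (R*(-1/43) + 42/R)) = √(-71 + (-R/43 + 42/R)) = √(-71 + (42/R - R/43)) = √(-71 + 42/R - R/43))
M - v((-105 + 2*6)/(52 + F)) = -35116 - √(-131279 - 43*(-105 + 2*6)/(52 - 76) + 77658/(((-105 + 2*6)/(52 - 76))))/43 = -35116 - √(-131279 - 43*(-105 + 12)/(-24) + 77658/(((-105 + 12)/(-24))))/43 = -35116 - √(-131279 - (-3999)*(-1)/24 + 77658/((-93*(-1/24))))/43 = -35116 - √(-131279 - 43*31/8 + 77658/(31/8))/43 = -35116 - √(-131279 - 1333/8 + 77658*(8/31))/43 = -35116 - √(-131279 - 1333/8 + 621264/31)/43 = -35116 - √(-27628403/248)/43 = -35116 - I*√1712960986/124/43 = -35116 - I*√1712960986/5332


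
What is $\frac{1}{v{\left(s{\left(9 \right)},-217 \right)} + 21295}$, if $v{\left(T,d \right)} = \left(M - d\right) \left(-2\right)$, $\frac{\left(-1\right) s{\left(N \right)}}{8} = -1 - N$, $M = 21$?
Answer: $\frac{1}{20819} \approx 4.8033 \cdot 10^{-5}$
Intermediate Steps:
$s{\left(N \right)} = 8 + 8 N$ ($s{\left(N \right)} = - 8 \left(-1 - N\right) = 8 + 8 N$)
$v{\left(T,d \right)} = -42 + 2 d$ ($v{\left(T,d \right)} = \left(21 - d\right) \left(-2\right) = -42 + 2 d$)
$\frac{1}{v{\left(s{\left(9 \right)},-217 \right)} + 21295} = \frac{1}{\left(-42 + 2 \left(-217\right)\right) + 21295} = \frac{1}{\left(-42 - 434\right) + 21295} = \frac{1}{-476 + 21295} = \frac{1}{20819}$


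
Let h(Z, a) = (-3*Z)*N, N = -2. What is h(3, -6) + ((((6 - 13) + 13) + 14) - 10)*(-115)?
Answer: -1132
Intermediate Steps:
h(Z, a) = 6*Z (h(Z, a) = -3*Z*(-2) = 6*Z)
h(3, -6) + ((((6 - 13) + 13) + 14) - 10)*(-115) = 6*3 + ((((6 - 13) + 13) + 14) - 10)*(-115) = 18 + (((-7 + 13) + 14) - 10)*(-115) = 18 + ((6 + 14) - 10)*(-115) = 18 + (20 - 10)*(-115) = 18 + 10*(-115) = 18 - 1150 = -1132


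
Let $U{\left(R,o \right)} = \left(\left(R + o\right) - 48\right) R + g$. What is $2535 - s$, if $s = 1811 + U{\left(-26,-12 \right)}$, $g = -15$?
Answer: $-1497$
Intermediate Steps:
$U{\left(R,o \right)} = -15 + R \left(-48 + R + o\right)$ ($U{\left(R,o \right)} = \left(\left(R + o\right) - 48\right) R - 15 = \left(-48 + R + o\right) R - 15 = R \left(-48 + R + o\right) - 15 = -15 + R \left(-48 + R + o\right)$)
$s = 4032$ ($s = 1811 - \left(-1545 - 676\right) = 1811 + \left(-15 + 676 + 1248 + 312\right) = 1811 + 2221 = 4032$)
$2535 - s = 2535 - 4032 = -1497$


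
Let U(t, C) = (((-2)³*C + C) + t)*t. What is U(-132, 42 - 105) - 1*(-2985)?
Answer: -37803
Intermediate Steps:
U(t, C) = t*(t - 7*C) (U(t, C) = ((-8*C + C) + t)*t = (-7*C + t)*t = (t - 7*C)*t = t*(t - 7*C))
U(-132, 42 - 105) - 1*(-2985) = -132*(-132 - 7*(42 - 105)) - 1*(-2985) = -132*(-132 - 7*(-63)) + 2985 = -132*(-132 + 441) + 2985 = -132*309 + 2985 = -40788 + 2985 = -37803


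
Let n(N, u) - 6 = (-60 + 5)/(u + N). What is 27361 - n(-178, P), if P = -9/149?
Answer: 725747310/26531 ≈ 27355.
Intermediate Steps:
P = -9/149 (P = -9*1/149 = -9/149 ≈ -0.060403)
n(N, u) = 6 - 55/(N + u) (n(N, u) = 6 + (-60 + 5)/(u + N) = 6 - 55/(N + u))
27361 - n(-178, P) = 27361 - (-55 + 6*(-178) + 6*(-9/149))/(-178 - 9/149) = 27361 - (-55 - 1068 - 54/149)/(-26531/149) = 27361 - (-149)*(-167381)/(26531*149) = 27361 - 1*167381/26531 = 27361 - 167381/26531 = 725747310/26531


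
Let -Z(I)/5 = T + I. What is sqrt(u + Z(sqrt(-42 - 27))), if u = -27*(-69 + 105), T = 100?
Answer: sqrt(-1472 - 5*I*sqrt(69)) ≈ 0.5412 - 38.37*I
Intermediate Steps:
u = -972 (u = -27*36 = -972)
Z(I) = -500 - 5*I (Z(I) = -5*(100 + I) = -500 - 5*I)
sqrt(u + Z(sqrt(-42 - 27))) = sqrt(-972 + (-500 - 5*sqrt(-42 - 27))) = sqrt(-972 + (-500 - 5*I*sqrt(69))) = sqrt(-1472 - 5*I*sqrt(69))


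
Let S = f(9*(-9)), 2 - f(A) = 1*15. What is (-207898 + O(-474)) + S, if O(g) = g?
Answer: -208385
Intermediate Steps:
f(A) = -13 (f(A) = 2 - 15 = -13)
S = -13
(-207898 + O(-474)) + S = (-207898 - 474) - 13 = -208372 - 13 = -208385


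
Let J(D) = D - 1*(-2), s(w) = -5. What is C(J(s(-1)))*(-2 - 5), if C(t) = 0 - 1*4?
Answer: 28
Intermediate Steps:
J(D) = 2 + D (J(D) = D + 2 = 2 + D)
C(t) = -4 (C(t) = 0 - 4 = -4)
C(J(s(-1)))*(-2 - 5) = -4*(-2 - 5) = -4*(-7) = 28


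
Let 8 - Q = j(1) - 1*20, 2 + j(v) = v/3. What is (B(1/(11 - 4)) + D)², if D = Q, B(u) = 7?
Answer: 12100/9 ≈ 1344.4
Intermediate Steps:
j(v) = -2 + v/3
Q = 89/3 (Q = 8 - ((-2 + (⅓)*1) - 1*20) = 8 - ((-2 + ⅓) - 20) = 8 - (-5/3 - 20) = 8 - 1*(-65/3) = 8 + 65/3 = 89/3 ≈ 29.667)
D = 89/3 ≈ 29.667
(B(1/(11 - 4)) + D)² = (7 + 89/3)² = (110/3)² = 12100/9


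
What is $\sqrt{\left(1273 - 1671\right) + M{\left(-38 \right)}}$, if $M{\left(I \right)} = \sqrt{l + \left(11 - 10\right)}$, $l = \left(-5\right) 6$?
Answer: $\sqrt{-398 + i \sqrt{29}} \approx 0.135 + 19.95 i$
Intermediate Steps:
$l = -30$
$M{\left(I \right)} = i \sqrt{29}$ ($M{\left(I \right)} = \sqrt{-30 + \left(11 - 10\right)} = \sqrt{-30 + 1} = \sqrt{-29} = i \sqrt{29}$)
$\sqrt{\left(1273 - 1671\right) + M{\left(-38 \right)}} = \sqrt{\left(1273 - 1671\right) + i \sqrt{29}} = \sqrt{-398 + i \sqrt{29}}$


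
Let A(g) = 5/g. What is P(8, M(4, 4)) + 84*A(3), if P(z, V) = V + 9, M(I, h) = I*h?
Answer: 165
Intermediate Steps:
P(z, V) = 9 + V
P(8, M(4, 4)) + 84*A(3) = (9 + 4*4) + 84*(5/3) = (9 + 16) + 84*(5*(⅓)) = 25 + 84*(5/3) = 25 + 140 = 165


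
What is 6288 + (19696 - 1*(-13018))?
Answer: 39002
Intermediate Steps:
6288 + (19696 - 1*(-13018)) = 6288 + (19696 + 13018) = 6288 + 32714 = 39002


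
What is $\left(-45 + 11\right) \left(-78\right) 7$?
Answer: $18564$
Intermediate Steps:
$\left(-45 + 11\right) \left(-78\right) 7 = \left(-34\right) \left(-78\right) 7 = 2652 \cdot 7 = 18564$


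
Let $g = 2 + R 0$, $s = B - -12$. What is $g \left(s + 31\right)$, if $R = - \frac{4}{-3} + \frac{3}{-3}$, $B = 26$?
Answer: $138$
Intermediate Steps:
$R = \frac{1}{3}$ ($R = \left(-4\right) \left(- \frac{1}{3}\right) + 3 \left(- \frac{1}{3}\right) = \frac{4}{3} - 1 = \frac{1}{3} \approx 0.33333$)
$s = 38$ ($s = 26 - -12 = 26 + 12 = 38$)
$g = 2$ ($g = 2 + \frac{1}{3} \cdot 0 = 2 + 0 = 2$)
$g \left(s + 31\right) = 2 \left(38 + 31\right) = 2 \cdot 69 = 138$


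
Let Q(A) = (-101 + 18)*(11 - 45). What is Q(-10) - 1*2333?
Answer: 489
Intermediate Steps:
Q(A) = 2822 (Q(A) = -83*(-34) = 2822)
Q(-10) - 1*2333 = 2822 - 1*2333 = 2822 - 2333 = 489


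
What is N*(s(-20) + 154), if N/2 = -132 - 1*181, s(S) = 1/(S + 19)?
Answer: -95778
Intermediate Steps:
s(S) = 1/(19 + S)
N = -626 (N = 2*(-132 - 1*181) = 2*(-132 - 181) = 2*(-313) = -626)
N*(s(-20) + 154) = -626*(1/(19 - 20) + 154) = -626*(1/(-1) + 154) = -626*(-1 + 154) = -626*153 = -95778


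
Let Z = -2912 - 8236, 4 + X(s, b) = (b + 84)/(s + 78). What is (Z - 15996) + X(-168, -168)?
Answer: -407206/15 ≈ -27147.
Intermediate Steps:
X(s, b) = -4 + (84 + b)/(78 + s) (X(s, b) = -4 + (b + 84)/(s + 78) = -4 + (84 + b)/(78 + s))
Z = -11148
(Z - 15996) + X(-168, -168) = (-11148 - 15996) + (-228 - 168 - 4*(-168))/(78 - 168) = -27144 + (-228 - 168 + 672)/(-90) = -27144 - 1/90*276 = -27144 - 46/15 = -407206/15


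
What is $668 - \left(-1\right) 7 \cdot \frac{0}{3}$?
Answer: $668$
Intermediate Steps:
$668 - \left(-1\right) 7 \cdot \frac{0}{3} = 668 - - 7 \cdot 0 \cdot \frac{1}{3} = 668 - \left(-7\right) 0 = 668 - 0 = 668 + 0 = 668$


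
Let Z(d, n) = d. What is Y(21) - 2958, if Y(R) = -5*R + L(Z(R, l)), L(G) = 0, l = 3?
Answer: -3063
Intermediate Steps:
Y(R) = -5*R (Y(R) = -5*R + 0 = -5*R)
Y(21) - 2958 = -5*21 - 2958 = -105 - 2958 = -3063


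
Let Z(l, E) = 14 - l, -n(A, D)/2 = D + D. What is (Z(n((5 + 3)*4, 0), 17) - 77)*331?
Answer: -20853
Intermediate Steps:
n(A, D) = -4*D (n(A, D) = -2*(D + D) = -4*D)
(Z(n((5 + 3)*4, 0), 17) - 77)*331 = ((14 - (-4)*0) - 77)*331 = ((14 - 1*0) - 77)*331 = ((14 + 0) - 77)*331 = (14 - 77)*331 = -63*331 = -20853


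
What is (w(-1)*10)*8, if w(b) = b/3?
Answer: -80/3 ≈ -26.667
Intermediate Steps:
w(b) = b/3 (w(b) = b*(⅓) = b/3)
(w(-1)*10)*8 = (((⅓)*(-1))*10)*8 = -⅓*10*8 = -10/3*8 = -80/3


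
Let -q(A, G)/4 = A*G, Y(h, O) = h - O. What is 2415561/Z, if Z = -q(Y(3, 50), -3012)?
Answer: 805187/188752 ≈ 4.2658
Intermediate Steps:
q(A, G) = -4*A*G
Z = 566256 (Z = -(-4)*(3 - 1*50)*(-3012) = -(-4)*(3 - 50)*(-3012) = -(-4)*(-47)*(-3012) = -1*(-566256) = 566256)
2415561/Z = 2415561/566256 = 2415561*(1/566256) = 805187/188752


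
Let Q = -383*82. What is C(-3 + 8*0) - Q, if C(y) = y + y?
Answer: 31400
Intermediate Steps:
C(y) = 2*y
Q = -31406
C(-3 + 8*0) - Q = 2*(-3 + 8*0) - 1*(-31406) = 2*(-3 + 0) + 31406 = 2*(-3) + 31406 = -6 + 31406 = 31400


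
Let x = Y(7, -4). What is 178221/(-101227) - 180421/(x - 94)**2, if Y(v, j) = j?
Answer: -2853587293/138883444 ≈ -20.547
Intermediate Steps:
x = -4
178221/(-101227) - 180421/(x - 94)**2 = 178221/(-101227) - 180421/(-4 - 94)**2 = 178221*(-1/101227) - 180421/((-98)**2) = -178221/101227 - 180421/9604 = -2853587293/138883444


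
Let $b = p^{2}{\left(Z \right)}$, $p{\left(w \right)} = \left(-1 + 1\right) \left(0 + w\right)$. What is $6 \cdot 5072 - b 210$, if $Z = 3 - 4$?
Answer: $30432$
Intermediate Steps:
$Z = -1$
$p{\left(w \right)} = 0$ ($p{\left(w \right)} = 0 w = 0$)
$b = 0$ ($b = 0^{2} = 0$)
$6 \cdot 5072 - b 210 = 6 \cdot 5072 - 0 \cdot 210 = 30432 - 0 = 30432 + 0 = 30432$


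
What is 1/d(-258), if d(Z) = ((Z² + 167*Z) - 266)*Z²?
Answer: 1/1545083568 ≈ 6.4721e-10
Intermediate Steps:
d(Z) = Z²*(-266 + Z² + 167*Z) (d(Z) = (-266 + Z² + 167*Z)*Z² = Z²*(-266 + Z² + 167*Z))
1/d(-258) = 1/((-258)²*(-266 + (-258)² + 167*(-258))) = 1/(66564*(-266 + 66564 - 43086)) = 1/(66564*23212) = 1/1545083568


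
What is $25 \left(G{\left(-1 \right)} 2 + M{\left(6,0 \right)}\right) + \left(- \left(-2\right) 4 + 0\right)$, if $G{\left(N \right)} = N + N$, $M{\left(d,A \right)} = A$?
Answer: $-92$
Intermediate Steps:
$G{\left(N \right)} = 2 N$
$25 \left(G{\left(-1 \right)} 2 + M{\left(6,0 \right)}\right) + \left(- \left(-2\right) 4 + 0\right) = 25 \left(2 \left(-1\right) 2 + 0\right) + \left(- \left(-2\right) 4 + 0\right) = 25 \left(\left(-2\right) 2 + 0\right) + \left(\left(-1\right) \left(-8\right) + 0\right) = 25 \left(-4 + 0\right) + \left(8 + 0\right) = 25 \left(-4\right) + 8 = -100 + 8 = -92$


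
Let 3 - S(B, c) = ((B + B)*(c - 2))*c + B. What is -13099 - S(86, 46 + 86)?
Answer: 2938504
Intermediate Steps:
S(B, c) = 3 - B - 2*B*c*(-2 + c) (S(B, c) = 3 - (((B + B)*(c - 2))*c + B) = 3 - (((2*B)*(-2 + c))*c + B) = 3 - ((2*B*(-2 + c))*c + B) = 3 - (2*B*c*(-2 + c) + B) = 3 - (B + 2*B*c*(-2 + c)) = 3 + (-B - 2*B*c*(-2 + c)) = 3 - B - 2*B*c*(-2 + c))
-13099 - S(86, 46 + 86) = -13099 - (3 - 1*86 - 2*86*(46 + 86)² + 4*86*(46 + 86)) = -13099 - (3 - 86 - 2*86*132² + 4*86*132) = -13099 - (3 - 86 - 2*86*17424 + 45408) = -13099 - (3 - 86 - 2996928 + 45408) = -13099 - 1*(-2951603) = -13099 + 2951603 = 2938504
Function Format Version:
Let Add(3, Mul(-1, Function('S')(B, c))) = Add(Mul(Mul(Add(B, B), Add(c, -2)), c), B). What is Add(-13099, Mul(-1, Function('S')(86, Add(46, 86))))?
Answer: 2938504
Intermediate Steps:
Function('S')(B, c) = Add(3, Mul(-1, B), Mul(-2, B, c, Add(-2, c))) (Function('S')(B, c) = Add(3, Mul(-1, Add(Mul(Mul(Add(B, B), Add(c, -2)), c), B))) = Add(3, Mul(-1, Add(Mul(Mul(Mul(2, B), Add(-2, c)), c), B))) = Add(3, Mul(-1, Add(Mul(Mul(2, B, Add(-2, c)), c), B))) = Add(3, Mul(-1, Add(Mul(2, B, c, Add(-2, c)), B))) = Add(3, Mul(-1, Add(B, Mul(2, B, c, Add(-2, c))))) = Add(3, Add(Mul(-1, B), Mul(-2, B, c, Add(-2, c)))) = Add(3, Mul(-1, B), Mul(-2, B, c, Add(-2, c))))
Add(-13099, Mul(-1, Function('S')(86, Add(46, 86)))) = Add(-13099, Mul(-1, Add(3, Mul(-1, 86), Mul(-2, 86, Pow(Add(46, 86), 2)), Mul(4, 86, Add(46, 86))))) = Add(-13099, Mul(-1, Add(3, -86, Mul(-2, 86, Pow(132, 2)), Mul(4, 86, 132)))) = Add(-13099, Mul(-1, Add(3, -86, Mul(-2, 86, 17424), 45408))) = Add(-13099, Mul(-1, Add(3, -86, -2996928, 45408))) = Add(-13099, Mul(-1, -2951603)) = Add(-13099, 2951603) = 2938504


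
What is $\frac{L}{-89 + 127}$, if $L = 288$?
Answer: $\frac{144}{19} \approx 7.5789$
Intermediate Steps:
$\frac{L}{-89 + 127} = \frac{1}{-89 + 127} \cdot 288 = \frac{1}{38} \cdot 288 = \frac{144}{19}$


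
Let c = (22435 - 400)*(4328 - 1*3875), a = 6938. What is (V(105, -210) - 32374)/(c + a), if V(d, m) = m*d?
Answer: -54424/9988793 ≈ -0.0054485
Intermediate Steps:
V(d, m) = d*m
c = 9981855 (c = 22035*(4328 - 3875) = 22035*453 = 9981855)
(V(105, -210) - 32374)/(c + a) = (105*(-210) - 32374)/(9981855 + 6938) = (-22050 - 32374)/9988793 = -54424*1/9988793 = -54424/9988793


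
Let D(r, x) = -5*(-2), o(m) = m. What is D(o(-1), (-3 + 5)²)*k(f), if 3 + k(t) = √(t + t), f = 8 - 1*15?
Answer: -30 + 10*I*√14 ≈ -30.0 + 37.417*I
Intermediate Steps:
D(r, x) = 10
f = -7 (f = 8 - 15 = -7)
k(t) = -3 + √2*√t (k(t) = -3 + √(t + t) = -3 + √(2*t) = -3 + √2*√t)
D(o(-1), (-3 + 5)²)*k(f) = 10*(-3 + √2*√(-7)) = 10*(-3 + √2*(I*√7)) = 10*(-3 + I*√14) = -30 + 10*I*√14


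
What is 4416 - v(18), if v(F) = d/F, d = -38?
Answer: 39763/9 ≈ 4418.1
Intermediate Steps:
v(F) = -38/F
4416 - v(18) = 4416 - (-38)/18 = 4416 - 1*(-19/9) = 4416 + 19/9 = 39763/9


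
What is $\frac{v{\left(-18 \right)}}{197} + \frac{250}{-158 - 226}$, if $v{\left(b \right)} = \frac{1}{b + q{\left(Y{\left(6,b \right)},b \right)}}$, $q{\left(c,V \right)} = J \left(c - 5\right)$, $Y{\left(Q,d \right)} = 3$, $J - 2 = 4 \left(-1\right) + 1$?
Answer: $- \frac{24637}{37824} \approx -0.65136$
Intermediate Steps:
$J = -1$ ($J = 2 + \left(4 \left(-1\right) + 1\right) = 2 + \left(-4 + 1\right) = 2 - 3 = -1$)
$q{\left(c,V \right)} = 5 - c$ ($q{\left(c,V \right)} = - (c - 5) = - (-5 + c) = 5 - c$)
$v{\left(b \right)} = \frac{1}{2 + b}$ ($v{\left(b \right)} = \frac{1}{b + \left(5 - 3\right)} = \frac{1}{b + 2} = \frac{1}{2 + b}$)
$\frac{v{\left(-18 \right)}}{197} + \frac{250}{-158 - 226} = \frac{1}{\left(2 - 18\right) 197} + \frac{250}{-158 - 226} = \frac{1}{-16} \cdot \frac{1}{197} + \frac{250}{-384} = \left(- \frac{1}{16}\right) \frac{1}{197} + 250 \left(- \frac{1}{384}\right) = - \frac{1}{3152} - \frac{125}{192} = - \frac{24637}{37824}$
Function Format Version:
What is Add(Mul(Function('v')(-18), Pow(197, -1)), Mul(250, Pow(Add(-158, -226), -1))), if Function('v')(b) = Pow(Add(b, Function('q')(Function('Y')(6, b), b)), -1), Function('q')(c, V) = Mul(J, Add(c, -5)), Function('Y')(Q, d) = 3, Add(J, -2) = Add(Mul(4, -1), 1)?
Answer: Rational(-24637, 37824) ≈ -0.65136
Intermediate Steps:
J = -1 (J = Add(2, Add(Mul(4, -1), 1)) = Add(2, Add(-4, 1)) = Add(2, -3) = -1)
Function('q')(c, V) = Add(5, Mul(-1, c)) (Function('q')(c, V) = Mul(-1, Add(c, -5)) = Mul(-1, Add(-5, c)) = Add(5, Mul(-1, c)))
Function('v')(b) = Pow(Add(2, b), -1) (Function('v')(b) = Pow(Add(b, Add(5, Mul(-1, 3))), -1) = Pow(Add(b, Add(5, -3)), -1) = Pow(Add(b, 2), -1) = Pow(Add(2, b), -1))
Add(Mul(Function('v')(-18), Pow(197, -1)), Mul(250, Pow(Add(-158, -226), -1))) = Add(Mul(Pow(Add(2, -18), -1), Pow(197, -1)), Mul(250, Pow(Add(-158, -226), -1))) = Add(Mul(Pow(-16, -1), Rational(1, 197)), Mul(250, Pow(-384, -1))) = Add(Mul(Rational(-1, 16), Rational(1, 197)), Mul(250, Rational(-1, 384))) = Add(Rational(-1, 3152), Rational(-125, 192)) = Rational(-24637, 37824)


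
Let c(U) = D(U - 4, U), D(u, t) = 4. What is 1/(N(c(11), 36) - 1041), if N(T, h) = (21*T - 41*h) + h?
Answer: -1/2397 ≈ -0.00041719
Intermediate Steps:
c(U) = 4
N(T, h) = -40*h + 21*T (N(T, h) = (-41*h + 21*T) + h = -40*h + 21*T)
1/(N(c(11), 36) - 1041) = 1/((-40*36 + 21*4) - 1041) = 1/((-1440 + 84) - 1041) = 1/(-1356 - 1041) = 1/(-2397) = -1/2397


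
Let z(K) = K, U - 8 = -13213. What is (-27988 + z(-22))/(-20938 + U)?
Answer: 28010/34143 ≈ 0.82037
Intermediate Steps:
U = -13205 (U = 8 - 13213 = -13205)
(-27988 + z(-22))/(-20938 + U) = (-27988 - 22)/(-20938 - 13205) = -28010/(-34143) = -28010*(-1/34143) = 28010/34143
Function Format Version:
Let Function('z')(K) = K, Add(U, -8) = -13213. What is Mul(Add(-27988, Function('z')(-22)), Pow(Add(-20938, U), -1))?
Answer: Rational(28010, 34143) ≈ 0.82037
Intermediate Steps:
U = -13205 (U = Add(8, -13213) = -13205)
Mul(Add(-27988, Function('z')(-22)), Pow(Add(-20938, U), -1)) = Mul(Add(-27988, -22), Pow(Add(-20938, -13205), -1)) = Mul(-28010, Pow(-34143, -1)) = Mul(-28010, Rational(-1, 34143)) = Rational(28010, 34143)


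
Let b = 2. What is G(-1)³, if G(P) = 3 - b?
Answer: 1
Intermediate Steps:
G(P) = 1 (G(P) = 3 - 1*2 = 3 - 2 = 1)
G(-1)³ = 1³ = 1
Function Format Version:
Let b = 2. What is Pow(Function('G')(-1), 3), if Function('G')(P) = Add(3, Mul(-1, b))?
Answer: 1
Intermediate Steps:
Function('G')(P) = 1 (Function('G')(P) = Add(3, Mul(-1, 2)) = Add(3, -2) = 1)
Pow(Function('G')(-1), 3) = Pow(1, 3) = 1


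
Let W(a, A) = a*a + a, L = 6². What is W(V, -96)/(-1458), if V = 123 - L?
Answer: -1276/243 ≈ -5.2510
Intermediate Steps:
L = 36
V = 87 (V = 123 - 1*36 = 123 - 36 = 87)
W(a, A) = a + a² (W(a, A) = a² + a = a + a²)
W(V, -96)/(-1458) = (87*(1 + 87))/(-1458) = (87*88)*(-1/1458) = 7656*(-1/1458) = -1276/243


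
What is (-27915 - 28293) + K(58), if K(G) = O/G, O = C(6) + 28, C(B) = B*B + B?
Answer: -1629997/29 ≈ -56207.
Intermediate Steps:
C(B) = B + B² (C(B) = B² + B = B + B²)
O = 70 (O = 6*(1 + 6) + 28 = 6*7 + 28 = 42 + 28 = 70)
K(G) = 70/G
(-27915 - 28293) + K(58) = (-27915 - 28293) + 70/58 = -56208 + 70*(1/58) = -56208 + 35/29 = -1629997/29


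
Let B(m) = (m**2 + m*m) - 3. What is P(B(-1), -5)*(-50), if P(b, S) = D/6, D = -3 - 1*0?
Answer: 25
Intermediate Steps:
D = -3 (D = -3 + 0 = -3)
B(m) = -3 + 2*m**2 (B(m) = (m**2 + m**2) - 3 = 2*m**2 - 3 = -3 + 2*m**2)
P(b, S) = -1/2 (P(b, S) = -3/6 = -3*1/6 = -1/2)
P(B(-1), -5)*(-50) = -1/2*(-50) = 25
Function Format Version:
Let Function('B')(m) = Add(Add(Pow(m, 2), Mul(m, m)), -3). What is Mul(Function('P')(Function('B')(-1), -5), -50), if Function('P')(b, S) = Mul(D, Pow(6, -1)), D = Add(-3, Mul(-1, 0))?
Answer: 25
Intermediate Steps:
D = -3 (D = Add(-3, 0) = -3)
Function('B')(m) = Add(-3, Mul(2, Pow(m, 2))) (Function('B')(m) = Add(Add(Pow(m, 2), Pow(m, 2)), -3) = Add(Mul(2, Pow(m, 2)), -3) = Add(-3, Mul(2, Pow(m, 2))))
Function('P')(b, S) = Rational(-1, 2) (Function('P')(b, S) = Mul(-3, Pow(6, -1)) = Mul(-3, Rational(1, 6)) = Rational(-1, 2))
Mul(Function('P')(Function('B')(-1), -5), -50) = Mul(Rational(-1, 2), -50) = 25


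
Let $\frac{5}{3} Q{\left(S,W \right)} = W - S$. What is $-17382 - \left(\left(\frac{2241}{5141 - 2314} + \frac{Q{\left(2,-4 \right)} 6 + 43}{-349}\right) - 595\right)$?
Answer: $- \frac{82815809561}{4933115} \approx -16788.0$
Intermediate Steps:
$Q{\left(S,W \right)} = - \frac{3 S}{5} + \frac{3 W}{5}$ ($Q{\left(S,W \right)} = \frac{3 \left(W - S\right)}{5} = - \frac{3 S}{5} + \frac{3 W}{5}$)
$-17382 - \left(\left(\frac{2241}{5141 - 2314} + \frac{Q{\left(2,-4 \right)} 6 + 43}{-349}\right) - 595\right) = -17382 - \left(\left(\frac{2241}{5141 - 2314} + \frac{\left(\left(- \frac{3}{5}\right) 2 + \frac{3}{5} \left(-4\right)\right) 6 + 43}{-349}\right) - 595\right) = -17382 - \left(\left(\frac{2241}{5141 - 2314} + \left(\left(- \frac{6}{5} - \frac{12}{5}\right) 6 + 43\right) \left(- \frac{1}{349}\right)\right) - 595\right) = -17382 - \left(\left(\frac{2241}{2827} + \left(\left(- \frac{18}{5}\right) 6 + 43\right) \left(- \frac{1}{349}\right)\right) - 595\right) = -17382 - \left(\left(2241 \cdot \frac{1}{2827} + \left(- \frac{108}{5} + 43\right) \left(- \frac{1}{349}\right)\right) - 595\right) = -17382 - \left(\left(\frac{2241}{2827} + \frac{107}{5} \left(- \frac{1}{349}\right)\right) - 595\right) = -17382 - \left(\left(\frac{2241}{2827} - \frac{107}{1745}\right) - 595\right) = -17382 - \left(\frac{3608056}{4933115} - 595\right) = -17382 - - \frac{2931595369}{4933115} = -17382 + \frac{2931595369}{4933115} = - \frac{82815809561}{4933115}$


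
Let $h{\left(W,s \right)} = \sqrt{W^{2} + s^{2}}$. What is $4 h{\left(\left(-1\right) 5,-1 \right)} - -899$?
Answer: $899 + 4 \sqrt{26} \approx 919.4$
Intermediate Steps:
$4 h{\left(\left(-1\right) 5,-1 \right)} - -899 = 4 \sqrt{\left(\left(-1\right) 5\right)^{2} + \left(-1\right)^{2}} - -899 = 4 \sqrt{\left(-5\right)^{2} + 1} + 899 = 4 \sqrt{25 + 1} + 899 = 4 \sqrt{26} + 899 = 899 + 4 \sqrt{26}$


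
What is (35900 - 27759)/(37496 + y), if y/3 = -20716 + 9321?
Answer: 1163/473 ≈ 2.4588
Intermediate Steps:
y = -34185 (y = 3*(-20716 + 9321) = 3*(-11395) = -34185)
(35900 - 27759)/(37496 + y) = (35900 - 27759)/(37496 - 34185) = 8141/3311 = 8141*(1/3311) = 1163/473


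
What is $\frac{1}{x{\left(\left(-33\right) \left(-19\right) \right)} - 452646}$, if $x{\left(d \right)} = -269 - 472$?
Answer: $- \frac{1}{453387} \approx -2.2056 \cdot 10^{-6}$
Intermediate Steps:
$x{\left(d \right)} = -741$
$\frac{1}{x{\left(\left(-33\right) \left(-19\right) \right)} - 452646} = \frac{1}{-741 - 452646} = \frac{1}{-453387} = - \frac{1}{453387}$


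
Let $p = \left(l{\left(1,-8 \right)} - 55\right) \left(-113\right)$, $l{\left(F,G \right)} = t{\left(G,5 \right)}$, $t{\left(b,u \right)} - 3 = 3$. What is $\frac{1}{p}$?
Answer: $\frac{1}{5537} \approx 0.0001806$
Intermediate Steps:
$t{\left(b,u \right)} = 6$ ($t{\left(b,u \right)} = 3 + 3 = 6$)
$l{\left(F,G \right)} = 6$
$p = 5537$ ($p = \left(6 - 55\right) \left(-113\right) = \left(-49\right) \left(-113\right) = 5537$)
$\frac{1}{p} = \frac{1}{5537}$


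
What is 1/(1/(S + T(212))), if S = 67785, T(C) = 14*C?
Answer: 70753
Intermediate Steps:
1/(1/(S + T(212))) = 1/(1/(67785 + 14*212)) = 1/(1/(67785 + 2968)) = 1/(1/70753) = 70753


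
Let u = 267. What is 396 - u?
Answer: 129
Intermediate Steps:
396 - u = 396 - 1*267 = 396 - 267 = 129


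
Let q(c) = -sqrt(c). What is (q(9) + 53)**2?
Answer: 2500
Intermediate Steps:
(q(9) + 53)**2 = (-sqrt(9) + 53)**2 = (-1*3 + 53)**2 = (-3 + 53)**2 = 50**2 = 2500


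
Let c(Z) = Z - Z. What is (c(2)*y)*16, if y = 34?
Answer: 0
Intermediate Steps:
c(Z) = 0
(c(2)*y)*16 = (0*34)*16 = 0*16 = 0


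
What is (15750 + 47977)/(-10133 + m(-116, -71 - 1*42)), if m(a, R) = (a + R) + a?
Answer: -63727/10478 ≈ -6.0820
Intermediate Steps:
m(a, R) = R + 2*a (m(a, R) = (R + a) + a = R + 2*a)
(15750 + 47977)/(-10133 + m(-116, -71 - 1*42)) = (15750 + 47977)/(-10133 + ((-71 - 1*42) + 2*(-116))) = 63727/(-10133 + ((-71 - 42) - 232)) = 63727/(-10133 + (-113 - 232)) = 63727/(-10133 - 345) = 63727/(-10478) = 63727*(-1/10478) = -63727/10478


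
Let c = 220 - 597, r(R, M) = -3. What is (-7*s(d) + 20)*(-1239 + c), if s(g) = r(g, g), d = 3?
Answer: -66256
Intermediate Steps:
s(g) = -3
c = -377
(-7*s(d) + 20)*(-1239 + c) = (-7*(-3) + 20)*(-1239 - 377) = (21 + 20)*(-1616) = 41*(-1616) = -66256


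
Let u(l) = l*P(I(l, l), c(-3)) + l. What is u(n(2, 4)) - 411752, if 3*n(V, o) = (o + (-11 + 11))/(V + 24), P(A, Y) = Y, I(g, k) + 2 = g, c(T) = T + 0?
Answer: -16058332/39 ≈ -4.1175e+5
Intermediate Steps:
c(T) = T
I(g, k) = -2 + g
n(V, o) = o/(3*(24 + V)) (n(V, o) = ((o + (-11 + 11))/(V + 24))/3 = ((o + 0)/(24 + V))/3 = (o/(24 + V))/3 = o/(3*(24 + V)))
u(l) = -2*l (u(l) = l*(-3) + l = -3*l + l = -2*l)
u(n(2, 4)) - 411752 = -2*4/(3*(24 + 2)) - 411752 = -2*4/(3*26) - 411752 = -2*2/39 - 411752 = -4/39 - 411752 = -16058332/39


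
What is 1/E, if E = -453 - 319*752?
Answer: -1/240341 ≈ -4.1608e-6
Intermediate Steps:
E = -240341 (E = -453 - 239888 = -240341)
1/E = 1/(-240341) = -1/240341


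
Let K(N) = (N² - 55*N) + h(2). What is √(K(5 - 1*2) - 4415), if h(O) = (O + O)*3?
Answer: I*√4559 ≈ 67.52*I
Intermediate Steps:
h(O) = 6*O (h(O) = (2*O)*3 = 6*O)
K(N) = 12 + N² - 55*N (K(N) = (N² - 55*N) + 6*2 = (N² - 55*N) + 12 = 12 + N² - 55*N)
√(K(5 - 1*2) - 4415) = √((12 + (5 - 1*2)² - 55*(5 - 1*2)) - 4415) = √((12 + (5 - 2)² - 55*(5 - 2)) - 4415) = √((12 + 3² - 55*3) - 4415) = √((12 + 9 - 165) - 4415) = √(-144 - 4415) = √(-4559) = I*√4559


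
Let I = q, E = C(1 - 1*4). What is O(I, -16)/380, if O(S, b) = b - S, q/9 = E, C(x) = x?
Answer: 11/380 ≈ 0.028947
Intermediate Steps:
E = -3 (E = 1 - 1*4 = 1 - 4 = -3)
q = -27 (q = 9*(-3) = -27)
I = -27
O(I, -16)/380 = (-16 - 1*(-27))/380 = (-16 + 27)*(1/380) = 11*(1/380) = 11/380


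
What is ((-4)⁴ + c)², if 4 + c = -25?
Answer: 51529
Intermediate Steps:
c = -29 (c = -4 - 25 = -29)
((-4)⁴ + c)² = ((-4)⁴ - 29)² = (256 - 29)² = 227² = 51529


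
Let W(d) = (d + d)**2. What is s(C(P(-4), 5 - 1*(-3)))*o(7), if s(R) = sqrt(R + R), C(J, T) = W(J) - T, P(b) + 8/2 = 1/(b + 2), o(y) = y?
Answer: 7*sqrt(146) ≈ 84.581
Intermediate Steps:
W(d) = 4*d**2 (W(d) = (2*d)**2 = 4*d**2)
P(b) = -4 + 1/(2 + b) (P(b) = -4 + 1/(b + 2) = -4 + 1/(2 + b))
C(J, T) = -T + 4*J**2 (C(J, T) = 4*J**2 - T = -T + 4*J**2)
s(R) = sqrt(2)*sqrt(R) (s(R) = sqrt(2*R) = sqrt(2)*sqrt(R))
s(C(P(-4), 5 - 1*(-3)))*o(7) = (sqrt(2)*sqrt(-(5 - 1*(-3)) + 4*((-7 - 4*(-4))/(2 - 4))**2))*7 = (sqrt(2)*sqrt(-(5 + 3) + 4*((-7 + 16)/(-2))**2))*7 = (sqrt(2)*sqrt(-1*8 + 4*(-1/2*9)**2))*7 = (sqrt(2)*sqrt(-8 + 4*(-9/2)**2))*7 = (sqrt(2)*sqrt(-8 + 4*(81/4)))*7 = (sqrt(2)*sqrt(-8 + 81))*7 = (sqrt(2)*sqrt(73))*7 = sqrt(146)*7 = 7*sqrt(146)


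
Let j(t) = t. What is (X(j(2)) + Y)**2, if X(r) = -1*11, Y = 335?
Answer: 104976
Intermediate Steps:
X(r) = -11
(X(j(2)) + Y)**2 = (-11 + 335)**2 = 324**2 = 104976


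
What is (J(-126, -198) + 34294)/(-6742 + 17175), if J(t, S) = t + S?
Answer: 33970/10433 ≈ 3.2560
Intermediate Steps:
J(t, S) = S + t
(J(-126, -198) + 34294)/(-6742 + 17175) = ((-198 - 126) + 34294)/(-6742 + 17175) = (-324 + 34294)/10433 = 33970*(1/10433) = 33970/10433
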